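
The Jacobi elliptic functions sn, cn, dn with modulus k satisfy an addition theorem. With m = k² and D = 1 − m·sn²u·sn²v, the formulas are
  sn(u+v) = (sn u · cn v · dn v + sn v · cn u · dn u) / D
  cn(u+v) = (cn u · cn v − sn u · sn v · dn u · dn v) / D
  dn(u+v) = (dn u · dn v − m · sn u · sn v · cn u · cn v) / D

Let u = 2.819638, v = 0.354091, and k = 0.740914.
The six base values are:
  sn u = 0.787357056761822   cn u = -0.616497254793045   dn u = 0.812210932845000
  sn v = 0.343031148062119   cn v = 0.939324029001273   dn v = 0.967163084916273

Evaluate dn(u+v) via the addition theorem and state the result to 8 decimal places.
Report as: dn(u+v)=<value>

dn(u+v)=0.90775044

m = k² = 0.548953555396
D = 1 − m·sn²u·sn²v = 0.9599551967358965
dn(u+v) = (dn u·dn v − m·sn u·sn v·cn u·cn v)/D = 0.8713997549738604/0.9599551967358965 = 0.9077504428715547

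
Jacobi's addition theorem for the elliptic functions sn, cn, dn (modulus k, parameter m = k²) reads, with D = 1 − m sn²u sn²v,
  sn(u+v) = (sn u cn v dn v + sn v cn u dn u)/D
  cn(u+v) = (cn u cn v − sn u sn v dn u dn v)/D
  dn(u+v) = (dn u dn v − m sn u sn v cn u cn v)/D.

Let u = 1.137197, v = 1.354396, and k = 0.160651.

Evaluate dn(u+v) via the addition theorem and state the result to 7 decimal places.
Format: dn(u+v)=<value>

sn u = 0.905399688811342, cn u = 0.4245602471974091, dn u = 0.9893651087903346
sn v = 0.9750633887168292, cn v = 0.2219265373587702, dn v = 0.9876549866493482
m = k² = 0.025808743801
D = 1 − m·sn²u·sn²v = 0.9798853144211304
dn(u+v) = (dn u·dn v − m·sn u·sn v·cn u·cn v)/D = 0.9750045979685071/0.9798853144211304 = 0.9950190941931745

dn(u+v)=0.9950191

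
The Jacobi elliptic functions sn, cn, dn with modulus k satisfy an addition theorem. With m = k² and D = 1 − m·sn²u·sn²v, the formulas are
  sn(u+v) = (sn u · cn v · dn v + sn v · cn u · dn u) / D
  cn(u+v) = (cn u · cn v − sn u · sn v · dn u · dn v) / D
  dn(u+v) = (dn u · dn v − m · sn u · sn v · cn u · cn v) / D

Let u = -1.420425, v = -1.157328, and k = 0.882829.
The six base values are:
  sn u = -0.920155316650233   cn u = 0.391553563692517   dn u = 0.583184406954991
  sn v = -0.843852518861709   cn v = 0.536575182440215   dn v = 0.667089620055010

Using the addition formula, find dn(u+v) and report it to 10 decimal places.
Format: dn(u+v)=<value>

m = k² = 0.779387043241
D = 1 − m·sn²u·sn²v = 0.5300966258823173
dn(u+v) = (dn u·dn v − m·sn u·sn v·cn u·cn v)/D = 0.2618902838895097/0.5300966258823173 = 0.4940425407417137

dn(u+v)=0.4940425407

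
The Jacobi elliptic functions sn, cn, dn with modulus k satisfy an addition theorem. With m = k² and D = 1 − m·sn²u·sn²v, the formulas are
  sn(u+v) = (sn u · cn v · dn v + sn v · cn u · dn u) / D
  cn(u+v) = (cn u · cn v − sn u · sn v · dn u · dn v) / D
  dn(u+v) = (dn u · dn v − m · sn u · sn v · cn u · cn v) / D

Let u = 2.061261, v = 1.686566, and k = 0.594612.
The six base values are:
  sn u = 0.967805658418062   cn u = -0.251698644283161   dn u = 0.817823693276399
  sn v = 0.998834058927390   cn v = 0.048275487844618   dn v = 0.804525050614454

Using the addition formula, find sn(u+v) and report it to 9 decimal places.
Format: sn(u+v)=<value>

sn(u+v)=-0.250918177

m = k² = 0.353563430544
D = 1 − m·sn²u·sn²v = 0.6696073794603537
sn(u+v) = (sn u·cn v·dn v + sn v·cn u·dn u)/D = -0.168016663143799/0.6696073794603537 = -0.2509181772745786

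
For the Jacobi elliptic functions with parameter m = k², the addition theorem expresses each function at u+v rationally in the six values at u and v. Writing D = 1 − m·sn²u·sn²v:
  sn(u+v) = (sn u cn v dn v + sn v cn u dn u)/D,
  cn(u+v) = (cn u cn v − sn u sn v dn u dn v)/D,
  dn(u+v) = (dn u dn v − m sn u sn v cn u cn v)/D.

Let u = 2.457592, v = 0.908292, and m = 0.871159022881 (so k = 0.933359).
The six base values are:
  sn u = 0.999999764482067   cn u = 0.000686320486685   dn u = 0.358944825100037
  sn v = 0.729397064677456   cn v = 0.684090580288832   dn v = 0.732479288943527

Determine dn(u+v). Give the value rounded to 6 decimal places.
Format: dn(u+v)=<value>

dn(u+v)=0.489485

m = k² = 0.871159022881
D = 1 − m·sn²u·sn²v = 0.5365261270441093
dn(u+v) = (dn u·dn v − m·sn u·sn v·cn u·cn v)/D = 0.2626213168292961/0.5365261270441093 = 0.4894846748212604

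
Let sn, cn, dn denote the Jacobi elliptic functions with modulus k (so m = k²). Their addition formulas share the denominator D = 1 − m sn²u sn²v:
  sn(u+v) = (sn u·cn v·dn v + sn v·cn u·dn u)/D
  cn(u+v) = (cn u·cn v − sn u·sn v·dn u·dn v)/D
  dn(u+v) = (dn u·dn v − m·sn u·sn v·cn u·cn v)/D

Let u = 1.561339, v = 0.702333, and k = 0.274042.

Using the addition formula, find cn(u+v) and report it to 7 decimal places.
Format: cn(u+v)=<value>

sn u = 0.9992503656598272, cn u = 0.03871313380109614, dn u = 0.9617762388618476
sn v = 0.6430003430293154, cn v = 0.76586588830172, dn v = 0.9843527584538103
m = k² = 0.075099017764
D = 1 − m·sn²u·sn²v = 0.9689968873903947
cn(u+v) = (cn u·cn v − sn u·sn v·dn u·dn v)/D = -0.5786404406311768/0.9689968873903947 = -0.5971540756849212

cn(u+v)=-0.5971541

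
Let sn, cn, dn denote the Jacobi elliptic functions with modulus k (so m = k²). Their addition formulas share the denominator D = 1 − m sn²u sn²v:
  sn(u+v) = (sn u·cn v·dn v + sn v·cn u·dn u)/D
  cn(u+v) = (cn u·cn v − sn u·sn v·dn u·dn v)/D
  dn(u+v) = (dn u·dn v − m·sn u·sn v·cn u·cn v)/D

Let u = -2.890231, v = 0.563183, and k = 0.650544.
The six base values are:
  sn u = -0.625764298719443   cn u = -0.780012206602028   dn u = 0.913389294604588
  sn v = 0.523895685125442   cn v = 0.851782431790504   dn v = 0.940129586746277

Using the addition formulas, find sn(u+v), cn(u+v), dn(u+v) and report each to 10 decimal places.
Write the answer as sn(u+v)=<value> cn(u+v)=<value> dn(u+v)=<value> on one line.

m = k² = 0.423207495936
D = 1 − m·sn²u·sn²v = 0.9545153812768004
sn(u+v) = (sn u·cn v·dn v + sn v·cn u·dn u)/D = -0.8743552007424156/0.9545153812768004 = -0.9160200221947611
cn(u+v) = (cn u·cn v − sn u·sn v·dn u·dn v)/D = -0.3828871844665029/0.9545153812768004 = -0.4011325453491767
dn(u+v) = (dn u·dn v − m·sn u·sn v·cn u·cn v)/D = 0.7665238057955176/0.9545153812768004 = 0.8030502397668886

sn(u+v)=-0.9160200222 cn(u+v)=-0.4011325453 dn(u+v)=0.8030502398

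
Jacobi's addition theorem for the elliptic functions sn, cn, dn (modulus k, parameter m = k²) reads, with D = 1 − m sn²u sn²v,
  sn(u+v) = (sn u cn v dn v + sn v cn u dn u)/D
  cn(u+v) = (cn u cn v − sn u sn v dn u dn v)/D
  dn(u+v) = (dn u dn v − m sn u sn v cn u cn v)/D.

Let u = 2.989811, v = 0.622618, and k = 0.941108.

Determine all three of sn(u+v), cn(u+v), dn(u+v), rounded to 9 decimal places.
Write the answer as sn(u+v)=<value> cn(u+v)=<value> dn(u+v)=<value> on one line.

sn(u+v)=0.905556285 cn(u+v)=-0.424226136 dn(u+v)=0.523173388

sn u = 0.9862888450609741, cn u = -0.1650282221569686, dn u = 0.3720708748106091
sn v = 0.5563983656804062, cn v = 0.8309156748239697, dn v = 0.8519452006587459
m = k² = 0.885684267664
D = 1 − m·sn²u·sn²v = 0.7332779844914062
sn(u+v) = (sn u·cn v·dn v + sn v·cn u·dn u)/D = 0.6640244875453914/0.7332779844914062 = 0.9055562850505483
cn(u+v) = (cn u·cn v − sn u·sn v·dn u·dn v)/D = -0.3110756860956178/0.7332779844914062 = -0.4242261361649587
dn(u+v) = (dn u·dn v − m·sn u·sn v·cn u·cn v)/D = 0.3836315278471488/0.7332779844914062 = 0.5231733884840843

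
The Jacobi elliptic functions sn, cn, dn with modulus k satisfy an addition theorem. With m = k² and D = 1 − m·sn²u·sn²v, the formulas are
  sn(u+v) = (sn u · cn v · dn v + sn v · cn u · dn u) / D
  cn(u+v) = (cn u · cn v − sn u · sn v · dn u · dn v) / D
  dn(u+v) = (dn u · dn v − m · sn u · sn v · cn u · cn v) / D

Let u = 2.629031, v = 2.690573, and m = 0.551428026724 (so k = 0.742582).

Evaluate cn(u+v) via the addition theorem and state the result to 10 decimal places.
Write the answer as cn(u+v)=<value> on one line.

cn(u+v)=-0.2558469024

sn u = 0.8722258570591461, cn u = -0.4891033165676123, dn u = 0.7618961337446655
sn v = 0.8481019475629665, cn v = -0.5298330742223471, dn v = 0.7767693035532297
m = k² = 0.551428026724
D = 1 − m·sn²u·sn²v = 0.6982530625330164
cn(u+v) = (cn u·cn v − sn u·sn v·dn u·dn v)/D = -0.1786458831281274/0.6982530625330164 = -0.2558469023824442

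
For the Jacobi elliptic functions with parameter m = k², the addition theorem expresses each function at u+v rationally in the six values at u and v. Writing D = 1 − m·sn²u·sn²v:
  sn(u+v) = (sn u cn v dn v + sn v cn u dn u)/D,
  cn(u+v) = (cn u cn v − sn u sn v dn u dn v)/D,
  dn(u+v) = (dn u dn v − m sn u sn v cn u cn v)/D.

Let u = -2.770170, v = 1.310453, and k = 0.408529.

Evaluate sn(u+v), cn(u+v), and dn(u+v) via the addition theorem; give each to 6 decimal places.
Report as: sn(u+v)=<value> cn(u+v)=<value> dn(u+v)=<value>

sn u = -0.4906358308017143, cn u = -0.8713647235994303, dn u = 0.9797061912536886
sn v = 0.9539275714283807, cn v = 0.3000369785022365, dn v = 0.9209388656529404
m = k² = 0.166895943841
D = 1 − m·sn²u·sn²v = 0.9634409327135491
sn(u+v) = (sn u·cn v·dn v + sn v·cn u·dn u)/D = -0.9499206287695258/0.9634409327135491 = -0.9859666498641041
cn(u+v) = (cn u·cn v − sn u·sn v·dn u·dn v)/D = 0.1608391428292947/0.9634409327135491 = 0.166942401311815
dn(u+v) = (dn u·dn v − m·sn u·sn v·cn u·cn v)/D = 0.8818276528093494/0.9634409327135491 = 0.9152897939738408

sn(u+v)=-0.985967 cn(u+v)=0.166942 dn(u+v)=0.915290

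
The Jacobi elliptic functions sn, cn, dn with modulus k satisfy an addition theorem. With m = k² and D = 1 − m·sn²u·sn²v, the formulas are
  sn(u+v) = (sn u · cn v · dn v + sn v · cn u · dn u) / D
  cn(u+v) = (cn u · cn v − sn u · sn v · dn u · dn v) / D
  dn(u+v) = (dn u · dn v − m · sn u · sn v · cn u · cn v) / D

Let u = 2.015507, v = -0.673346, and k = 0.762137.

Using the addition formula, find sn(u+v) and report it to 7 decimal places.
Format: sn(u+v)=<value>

sn(u+v)=0.9239068

sn u = 0.9984443476179922, cn u = -0.05575737359024249, dn u = 0.6488089068751599
sn v = -0.6024659543053334, cn v = 0.7981445820795653, dn v = 0.8883527619487609
m = k² = 0.580852806769
D = 1 − m·sn²u·sn²v = 0.7898260738677876
sn(u+v) = (sn u·cn v·dn v + sn v·cn u·dn u)/D = 0.7297256700151572/0.7898260738677876 = 0.9239067867710191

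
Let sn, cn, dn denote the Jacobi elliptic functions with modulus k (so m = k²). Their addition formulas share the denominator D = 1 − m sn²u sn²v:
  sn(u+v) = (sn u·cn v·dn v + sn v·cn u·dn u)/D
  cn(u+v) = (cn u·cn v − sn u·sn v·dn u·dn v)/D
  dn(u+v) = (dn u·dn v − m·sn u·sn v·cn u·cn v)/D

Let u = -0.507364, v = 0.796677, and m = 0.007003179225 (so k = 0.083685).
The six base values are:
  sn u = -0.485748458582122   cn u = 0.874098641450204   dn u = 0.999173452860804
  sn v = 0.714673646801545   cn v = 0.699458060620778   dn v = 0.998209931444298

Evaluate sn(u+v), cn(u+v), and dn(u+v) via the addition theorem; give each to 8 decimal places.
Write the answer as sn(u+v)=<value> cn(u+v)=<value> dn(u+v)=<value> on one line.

sn(u+v)=0.28526720 cn(u+v)=0.95844803 dn(u+v)=0.99971501

m = k² = 0.007003179225
D = 1 − m·sn²u·sn²v = 0.9991560171159161
sn(u+v) = (sn u·cn v·dn v + sn v·cn u·dn u)/D = 0.2850264437773928/0.9991560171159161 = 0.2852672044153098
cn(u+v) = (cn u·cn v − sn u·sn v·dn u·dn v)/D = 0.9576391141168752/0.9991560171159161 = 0.9584480278476626
dn(u+v) = (dn u·dn v − m·sn u·sn v·cn u·cn v)/D = 0.998871266852191/0.9991560171159161 = 0.9997150092089251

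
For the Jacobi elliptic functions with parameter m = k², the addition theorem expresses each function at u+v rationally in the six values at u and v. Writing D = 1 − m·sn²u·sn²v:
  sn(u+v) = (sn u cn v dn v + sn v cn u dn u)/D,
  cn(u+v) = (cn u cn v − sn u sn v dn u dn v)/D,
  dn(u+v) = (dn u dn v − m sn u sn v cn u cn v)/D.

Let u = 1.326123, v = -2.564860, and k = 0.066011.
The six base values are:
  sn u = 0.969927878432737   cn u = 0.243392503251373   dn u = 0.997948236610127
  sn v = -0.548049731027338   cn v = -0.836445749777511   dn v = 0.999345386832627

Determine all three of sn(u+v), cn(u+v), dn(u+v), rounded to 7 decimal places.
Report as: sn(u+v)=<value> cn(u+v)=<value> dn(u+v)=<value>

m = k² = 0.004357452121
D = 1 − m·sn²u·sn²v = 0.998768735249338
sn(u+v) = (sn u·cn v·dn v + sn v·cn u·dn u)/D = -0.9438784778149031/0.998768735249338 = -0.9450420748095085
cn(u+v) = (cn u·cn v − sn u·sn v·dn u·dn v)/D = 0.3265461768714859/0.998768735249338 = 0.3269487373270301
dn(u+v) = (dn u·dn v − m·sn u·sn v·cn u·cn v)/D = 0.9968234064974018/0.998768735249338 = 0.998052273080564

sn(u+v)=-0.9450421 cn(u+v)=0.3269487 dn(u+v)=0.9980523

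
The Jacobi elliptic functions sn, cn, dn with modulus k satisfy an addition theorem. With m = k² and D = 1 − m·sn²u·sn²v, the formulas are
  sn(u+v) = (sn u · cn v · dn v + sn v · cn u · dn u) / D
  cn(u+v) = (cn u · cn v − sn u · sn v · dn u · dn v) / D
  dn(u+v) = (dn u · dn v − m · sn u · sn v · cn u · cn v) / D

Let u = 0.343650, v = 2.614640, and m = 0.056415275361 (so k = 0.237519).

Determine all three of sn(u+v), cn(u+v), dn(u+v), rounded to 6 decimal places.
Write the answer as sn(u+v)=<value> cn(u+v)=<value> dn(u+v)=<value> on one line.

sn u = 0.3365751137174096, cn u = 0.9416566215060099, dn u = 0.9967994378206772
sn v = 0.5405341083196606, cn v = -0.8413221010665709, dn v = 0.9917241285729065
m = k² = 0.056415275361
D = 1 − m·sn²u·sn²v = 0.9981327308507444
sn(u+v) = (sn u·cn v·dn v + sn v·cn u·dn u)/D = 0.2265438248280848/0.9981327308507444 = 0.2269676344898472
cn(u+v) = (cn u·cn v − sn u·sn v·dn u·dn v)/D = -0.9720837637919001/0.9981327308507444 = -0.973902301513906
dn(u+v) = (dn u·dn v − m·sn u·sn v·cn u·cn v)/D = 0.9966812919555928/0.9981327308507444 = 0.9985458458075866

sn(u+v)=0.226968 cn(u+v)=-0.973902 dn(u+v)=0.998546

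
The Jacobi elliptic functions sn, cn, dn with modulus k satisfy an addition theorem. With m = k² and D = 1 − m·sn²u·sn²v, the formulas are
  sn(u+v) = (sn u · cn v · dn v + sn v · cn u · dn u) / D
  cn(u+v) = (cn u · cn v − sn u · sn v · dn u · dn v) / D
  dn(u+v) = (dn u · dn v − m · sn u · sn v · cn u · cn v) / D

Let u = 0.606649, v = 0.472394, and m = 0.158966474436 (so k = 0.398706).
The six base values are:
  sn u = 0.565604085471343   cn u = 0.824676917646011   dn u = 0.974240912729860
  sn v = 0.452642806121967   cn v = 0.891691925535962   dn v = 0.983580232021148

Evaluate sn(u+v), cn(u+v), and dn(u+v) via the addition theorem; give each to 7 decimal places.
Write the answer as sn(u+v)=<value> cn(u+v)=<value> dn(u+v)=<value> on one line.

m = k² = 0.158966474436
D = 1 − m·sn²u·sn²v = 0.9895806203390709
sn(u+v) = (sn u·cn v·dn v + sn v·cn u·dn u)/D = 0.8597319919209649/0.9895806203390709 = 0.86878418417934
cn(u+v) = (cn u·cn v − sn u·sn v·dn u·dn v)/D = 0.4900313318740654/0.9895806203390709 = 0.4951909140117968
dn(u+v) = (dn u·dn v − m·sn u·sn v·cn u·cn v)/D = 0.9283164695482586/0.9895806203390709 = 0.9380907936840753

sn(u+v)=0.8687842 cn(u+v)=0.4951909 dn(u+v)=0.9380908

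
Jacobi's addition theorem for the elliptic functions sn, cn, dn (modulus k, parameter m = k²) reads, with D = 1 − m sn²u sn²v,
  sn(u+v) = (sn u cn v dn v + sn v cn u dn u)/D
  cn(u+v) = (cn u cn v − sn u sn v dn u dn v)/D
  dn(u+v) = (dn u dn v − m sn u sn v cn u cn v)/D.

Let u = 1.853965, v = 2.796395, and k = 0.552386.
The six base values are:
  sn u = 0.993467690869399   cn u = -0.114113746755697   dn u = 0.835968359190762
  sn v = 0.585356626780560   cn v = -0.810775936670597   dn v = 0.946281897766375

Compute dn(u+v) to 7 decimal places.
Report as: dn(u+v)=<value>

m = k² = 0.305130292996
D = 1 − m·sn²u·sn²v = 0.8968108820419324
dn(u+v) = (dn u·dn v − m·sn u·sn v·cn u·cn v)/D = 0.7746445503637056/0.8968108820419324 = 0.8637769298694631

dn(u+v)=0.8637769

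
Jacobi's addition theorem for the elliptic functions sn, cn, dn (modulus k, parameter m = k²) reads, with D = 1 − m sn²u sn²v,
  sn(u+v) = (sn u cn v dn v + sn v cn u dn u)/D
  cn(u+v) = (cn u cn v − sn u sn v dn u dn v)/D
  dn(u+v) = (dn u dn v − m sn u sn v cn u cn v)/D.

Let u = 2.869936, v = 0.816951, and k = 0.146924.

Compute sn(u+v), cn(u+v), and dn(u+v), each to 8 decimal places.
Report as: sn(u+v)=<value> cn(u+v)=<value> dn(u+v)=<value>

sn u = 0.2847393810797683, cn u = -0.9586049680980745, dn u = 0.9991245311219948
sn v = 0.727887270059408, cn v = 0.6856968149885651, dn v = 0.9942650338281324
m = k² = 0.021586661776
D = 1 − m·sn²u·sn²v = 0.9990727244500717
sn(u+v) = (sn u·cn v·dn v + sn v·cn u·dn u)/D = -0.5030203254348432/0.9990727244500717 = -0.5034871968021397
cn(u+v) = (cn u·cn v − sn u·sn v·dn u·dn v)/D = -0.8632015181517658/0.9990727244500717 = -0.864002686718232
dn(u+v) = (dn u·dn v − m·sn u·sn v·cn u·cn v)/D = 0.9963354092026689/0.9990727244500717 = 0.9972601441512584

sn(u+v)=-0.50348720 cn(u+v)=-0.86400269 dn(u+v)=0.99726014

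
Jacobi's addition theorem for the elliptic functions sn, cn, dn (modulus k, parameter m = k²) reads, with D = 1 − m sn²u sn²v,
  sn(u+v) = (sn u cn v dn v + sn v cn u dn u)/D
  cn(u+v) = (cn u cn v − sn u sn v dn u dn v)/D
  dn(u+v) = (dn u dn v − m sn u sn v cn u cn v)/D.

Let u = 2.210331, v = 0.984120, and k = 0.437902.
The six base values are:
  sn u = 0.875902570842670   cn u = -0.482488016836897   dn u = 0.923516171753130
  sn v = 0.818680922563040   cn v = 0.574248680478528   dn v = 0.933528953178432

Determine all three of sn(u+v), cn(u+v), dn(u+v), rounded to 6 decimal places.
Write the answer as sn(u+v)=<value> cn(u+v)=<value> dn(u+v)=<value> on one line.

m = k² = 0.191758161604
D = 1 − m·sn²u·sn²v = 0.9013959393626508
sn(u+v) = (sn u·cn v·dn v + sn v·cn u·dn u)/D = 0.1047595595773363/0.9013959393626508 = 0.1162192495025089
cn(u+v) = (cn u·cn v − sn u·sn v·dn u·dn v)/D = -0.8952877046942163/0.9013959393626508 = -0.9932235831096006
dn(u+v) = (dn u·dn v − m·sn u·sn v·cn u·cn v)/D = 0.9002278472857665/0.9013959393626508 = 0.9987041298658276

sn(u+v)=0.116219 cn(u+v)=-0.993224 dn(u+v)=0.998704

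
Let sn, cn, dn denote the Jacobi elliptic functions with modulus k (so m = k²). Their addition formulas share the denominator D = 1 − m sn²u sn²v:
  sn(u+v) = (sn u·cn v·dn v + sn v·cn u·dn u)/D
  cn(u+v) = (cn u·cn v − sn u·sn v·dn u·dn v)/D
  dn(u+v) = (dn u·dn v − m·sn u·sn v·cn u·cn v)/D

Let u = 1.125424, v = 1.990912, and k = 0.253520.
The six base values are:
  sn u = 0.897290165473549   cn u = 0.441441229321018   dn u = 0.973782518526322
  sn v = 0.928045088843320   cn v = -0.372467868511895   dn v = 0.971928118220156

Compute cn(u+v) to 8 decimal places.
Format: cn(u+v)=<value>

m = k² = 0.0642723904
D = 1 − m·sn²u·sn²v = 0.9554314585488555
cn(u+v) = (cn u·cn v − sn u·sn v·dn u·dn v)/D = -0.9525531198957132/0.9554314585488555 = -0.996987393886408

cn(u+v)=-0.99698739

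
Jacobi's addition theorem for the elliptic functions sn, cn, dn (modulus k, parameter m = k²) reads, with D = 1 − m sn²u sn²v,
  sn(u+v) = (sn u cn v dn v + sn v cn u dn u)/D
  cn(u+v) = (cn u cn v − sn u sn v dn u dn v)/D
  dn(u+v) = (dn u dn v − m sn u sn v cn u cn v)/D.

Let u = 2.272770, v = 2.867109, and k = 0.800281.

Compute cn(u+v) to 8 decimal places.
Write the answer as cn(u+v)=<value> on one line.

sn u = 0.9860205516846981, cn u = -0.1666237427721623, dn u = 0.6142730887378562
sn v = 0.8455174339313488, cn v = -0.5339478147891863, dn v = 0.7363033999237829
m = k² = 0.640449678961
D = 1 − m·sn²u·sn²v = 0.5548544050006195
cn(u+v) = (cn u·cn v − sn u·sn v·dn u·dn v)/D = -0.2881058260107955/0.5548544050006195 = -0.5192458118999232

cn(u+v)=-0.51924581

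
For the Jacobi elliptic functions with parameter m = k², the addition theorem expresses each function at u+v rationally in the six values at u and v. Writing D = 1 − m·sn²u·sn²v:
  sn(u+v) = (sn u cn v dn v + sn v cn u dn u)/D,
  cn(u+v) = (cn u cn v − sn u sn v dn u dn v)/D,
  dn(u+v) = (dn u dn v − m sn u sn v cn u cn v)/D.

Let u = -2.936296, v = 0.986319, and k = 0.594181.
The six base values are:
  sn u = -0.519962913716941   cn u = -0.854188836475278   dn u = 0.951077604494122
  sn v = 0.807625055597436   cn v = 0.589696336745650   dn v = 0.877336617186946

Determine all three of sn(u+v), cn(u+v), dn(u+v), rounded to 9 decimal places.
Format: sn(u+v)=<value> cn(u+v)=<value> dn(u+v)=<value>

sn(u+v)=-0.986544898 cn(u+v)=-0.163490565 dn(u+v)=0.810176338

m = k² = 0.353051060761
D = 1 − m·sn²u·sn²v = 0.9377410451167968
sn(u+v) = (sn u·cn v·dn v + sn v·cn u·dn u)/D = -0.9251236434670204/0.9377410451167968 = -0.9865448977460458
cn(u+v) = (cn u·cn v − sn u·sn v·dn u·dn v)/D = -0.1533118129664104/0.9377410451167968 = -0.1634905646551018
dn(u+v) = (dn u·dn v − m·sn u·sn v·cn u·cn v)/D = 0.7597356062407324/0.9377410451167968 = 0.8101763383366742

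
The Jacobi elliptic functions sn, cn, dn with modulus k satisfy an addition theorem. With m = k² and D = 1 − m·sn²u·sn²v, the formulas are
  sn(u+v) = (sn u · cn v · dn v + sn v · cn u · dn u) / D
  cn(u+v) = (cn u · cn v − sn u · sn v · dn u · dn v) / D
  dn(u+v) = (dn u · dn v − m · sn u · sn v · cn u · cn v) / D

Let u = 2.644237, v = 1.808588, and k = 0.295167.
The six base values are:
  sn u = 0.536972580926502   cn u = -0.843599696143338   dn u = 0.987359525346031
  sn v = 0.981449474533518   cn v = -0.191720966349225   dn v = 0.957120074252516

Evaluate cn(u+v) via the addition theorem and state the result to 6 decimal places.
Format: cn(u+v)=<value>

cn(u+v)=-0.344641

m = k² = 0.087123557889
D = 1 − m·sn²u·sn²v = 0.9758022092678362
cn(u+v) = (cn u·cn v − sn u·sn v·dn u·dn v)/D = -0.3363014734303513/0.9758022092678362 = -0.3446410248268293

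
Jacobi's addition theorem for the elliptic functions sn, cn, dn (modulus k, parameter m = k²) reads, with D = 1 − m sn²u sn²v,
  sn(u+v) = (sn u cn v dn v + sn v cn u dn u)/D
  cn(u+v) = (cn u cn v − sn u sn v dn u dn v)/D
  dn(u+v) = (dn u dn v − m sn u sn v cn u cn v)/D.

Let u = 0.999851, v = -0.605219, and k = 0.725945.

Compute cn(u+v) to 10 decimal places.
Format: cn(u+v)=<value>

cn(u+v)=0.9251300429

sn u = 0.8007639401847902, cn u = 0.5989800598515194, dn u = 0.8136817628884192
sn v = -0.5540729402265736, cn v = 0.8324681236592064, dn v = 0.9155402002697347
m = k² = 0.526996143025
D = 1 − m·sn²u·sn²v = 0.8962590230032612
cn(u+v) = (cn u·cn v − sn u·sn v·dn u·dn v)/D = 0.8291561483927292/0.8962590230032612 = 0.9251300428913084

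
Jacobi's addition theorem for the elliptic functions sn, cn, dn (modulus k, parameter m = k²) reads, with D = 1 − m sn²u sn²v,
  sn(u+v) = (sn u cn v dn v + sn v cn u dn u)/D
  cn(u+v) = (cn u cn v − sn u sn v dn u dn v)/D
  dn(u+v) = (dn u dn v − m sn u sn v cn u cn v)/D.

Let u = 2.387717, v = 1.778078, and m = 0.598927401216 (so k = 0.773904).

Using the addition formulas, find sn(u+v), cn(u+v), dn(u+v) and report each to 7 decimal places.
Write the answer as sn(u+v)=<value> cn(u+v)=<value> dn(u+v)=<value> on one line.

sn u = 0.9600767400238301, cn u = -0.279736757086399, dn u = 0.6692833906816992
sn v = 0.994153808317961, cn v = 0.1079731698473968, dn v = 0.6387918420355678
m = k² = 0.598927401216
D = 1 − m·sn²u·sn²v = 0.4543762829226693
sn(u+v) = (sn u·cn v·dn v + sn v·cn u·dn u)/D = -0.1199098449724992/0.4543762829226693 = -0.2638998765543111
cn(u+v) = (cn u·cn v − sn u·sn v·dn u·dn v)/D = -0.4382686796490172/0.4543762829226693 = -0.9645500791325556
dn(u+v) = (dn u·dn v − m·sn u·sn v·cn u·cn v)/D = 0.4447990626709891/0.4543762829226693 = 0.9789222707882617

sn(u+v)=-0.2638999 cn(u+v)=-0.9645501 dn(u+v)=0.9789223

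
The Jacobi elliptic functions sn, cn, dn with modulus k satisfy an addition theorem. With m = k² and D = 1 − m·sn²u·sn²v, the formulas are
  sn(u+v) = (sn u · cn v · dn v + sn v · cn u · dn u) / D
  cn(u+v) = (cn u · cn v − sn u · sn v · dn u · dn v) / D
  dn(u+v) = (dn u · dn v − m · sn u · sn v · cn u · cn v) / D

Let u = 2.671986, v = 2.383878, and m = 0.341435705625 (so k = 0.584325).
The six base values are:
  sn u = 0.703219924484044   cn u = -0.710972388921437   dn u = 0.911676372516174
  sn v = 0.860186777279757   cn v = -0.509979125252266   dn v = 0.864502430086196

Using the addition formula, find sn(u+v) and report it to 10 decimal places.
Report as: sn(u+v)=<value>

m = k² = 0.341435705625
D = 1 − m·sn²u·sn²v = 0.8750671076498071
sn(u+v) = (sn u·cn v·dn v + sn v·cn u·dn u)/D = -0.8675873808284868/0.8750671076498071 = -0.9914523963294555

sn(u+v)=-0.9914523963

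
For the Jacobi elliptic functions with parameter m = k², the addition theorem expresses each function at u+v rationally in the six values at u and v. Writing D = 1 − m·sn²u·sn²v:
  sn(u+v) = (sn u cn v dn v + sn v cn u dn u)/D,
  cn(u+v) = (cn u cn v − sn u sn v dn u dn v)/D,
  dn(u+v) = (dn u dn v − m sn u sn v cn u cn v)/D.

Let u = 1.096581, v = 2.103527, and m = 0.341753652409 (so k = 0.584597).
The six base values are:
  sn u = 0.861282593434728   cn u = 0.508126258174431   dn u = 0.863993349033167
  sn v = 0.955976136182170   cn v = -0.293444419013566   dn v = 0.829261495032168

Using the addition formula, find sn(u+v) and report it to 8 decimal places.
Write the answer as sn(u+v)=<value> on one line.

m = k² = 0.341753652409
D = 1 − m·sn²u·sn²v = 0.7683146317122846
sn(u+v) = (sn u·cn v·dn v + sn v·cn u·dn u)/D = 0.2101040871548351/0.7683146317122846 = 0.2734609995472715

sn(u+v)=0.27346100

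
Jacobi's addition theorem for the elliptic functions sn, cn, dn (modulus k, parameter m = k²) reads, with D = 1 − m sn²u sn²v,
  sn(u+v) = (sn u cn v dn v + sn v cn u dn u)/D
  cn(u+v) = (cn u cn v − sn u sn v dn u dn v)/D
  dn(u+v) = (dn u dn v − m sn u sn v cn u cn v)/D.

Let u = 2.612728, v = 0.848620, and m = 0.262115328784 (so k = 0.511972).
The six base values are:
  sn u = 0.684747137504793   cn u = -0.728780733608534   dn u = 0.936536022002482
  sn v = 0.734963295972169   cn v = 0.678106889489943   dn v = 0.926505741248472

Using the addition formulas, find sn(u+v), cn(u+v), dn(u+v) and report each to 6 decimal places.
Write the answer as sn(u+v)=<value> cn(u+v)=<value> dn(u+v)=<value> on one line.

m = k² = 0.262115328784
D = 1 − m·sn²u·sn²v = 0.933612827420851
sn(u+v) = (sn u·cn v·dn v + sn v·cn u·dn u)/D = -0.07142803054923551/0.933612827420851 = -0.07650712206531993
cn(u+v) = (cn u·cn v − sn u·sn v·dn u·dn v)/D = -0.9308764407678461/0.933612827420851 = -0.9970690348583102
dn(u+v) = (dn u·dn v − m·sn u·sn v·cn u·cn v)/D = 0.9328963547318053/0.933612827420851 = 0.9992325805001791

sn(u+v)=-0.076507 cn(u+v)=-0.997069 dn(u+v)=0.999233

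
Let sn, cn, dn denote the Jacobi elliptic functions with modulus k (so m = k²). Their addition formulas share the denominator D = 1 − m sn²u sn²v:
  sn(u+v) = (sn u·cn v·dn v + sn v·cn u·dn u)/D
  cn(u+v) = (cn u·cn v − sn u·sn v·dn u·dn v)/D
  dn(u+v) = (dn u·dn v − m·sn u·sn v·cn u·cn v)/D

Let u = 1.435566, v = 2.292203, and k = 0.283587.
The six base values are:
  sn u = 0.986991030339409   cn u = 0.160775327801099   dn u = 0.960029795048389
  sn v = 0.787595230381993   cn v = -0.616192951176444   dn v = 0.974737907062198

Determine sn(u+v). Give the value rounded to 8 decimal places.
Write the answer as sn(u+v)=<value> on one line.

sn(u+v)=-0.49531927

m = k² = 0.080421586569
D = 1 − m·sn²u·sn²v = 0.9514034763370241
sn(u+v) = (sn u·cn v·dn v + sn v·cn u·dn u)/D = -0.4712484750907852/0.9514034763370241 = -0.4953192697015653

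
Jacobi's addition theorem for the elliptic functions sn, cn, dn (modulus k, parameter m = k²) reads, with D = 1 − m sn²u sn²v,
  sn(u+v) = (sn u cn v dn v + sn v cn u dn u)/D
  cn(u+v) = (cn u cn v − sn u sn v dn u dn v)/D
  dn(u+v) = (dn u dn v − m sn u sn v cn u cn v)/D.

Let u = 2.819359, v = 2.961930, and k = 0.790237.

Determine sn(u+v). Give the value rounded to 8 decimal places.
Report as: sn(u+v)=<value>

sn u = 0.8509433653943573, cn u = -0.5252574501054938, dn u = 0.7401453393234118
sn v = 0.7890913445085468, cn v = -0.6142758745235677, dn v = 0.781768176464097
m = k² = 0.624474516169
D = 1 − m·sn²u·sn²v = 0.7184402359454762
sn(u+v) = (sn u·cn v·dn v + sn v·cn u·dn u)/D = -0.7154137141554867/0.7184402359454762 = -0.9957873715327113

sn(u+v)=-0.99578737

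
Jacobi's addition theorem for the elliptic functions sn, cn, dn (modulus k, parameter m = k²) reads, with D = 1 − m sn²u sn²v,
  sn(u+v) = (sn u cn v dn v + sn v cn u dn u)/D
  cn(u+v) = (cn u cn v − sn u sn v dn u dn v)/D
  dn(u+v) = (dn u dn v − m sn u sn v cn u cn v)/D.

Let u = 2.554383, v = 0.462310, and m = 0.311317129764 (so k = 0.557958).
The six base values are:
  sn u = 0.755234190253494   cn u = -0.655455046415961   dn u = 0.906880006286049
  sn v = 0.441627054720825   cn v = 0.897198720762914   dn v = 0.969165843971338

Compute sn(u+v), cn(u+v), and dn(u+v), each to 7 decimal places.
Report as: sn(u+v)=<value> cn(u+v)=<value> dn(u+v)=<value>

sn(u+v)=0.4083319 cn(u+v)=-0.9128335 dn(u+v)=0.9737004

m = k² = 0.311317129764
D = 1 − m·sn²u·sn²v = 0.9653679942213612
sn(u+v) = (sn u·cn v·dn v + sn v·cn u·dn u)/D = 0.3941905287369717/0.9653679942213612 = 0.4083318807921685
cn(u+v) = (cn u·cn v − sn u·sn v·dn u·dn v)/D = -0.8812202853549393/0.9653679942213612 = -0.9128335418512678
dn(u+v) = (dn u·dn v − m·sn u·sn v·cn u·cn v)/D = 0.9399792481222304/0.9653679942213612 = 0.9737004476519769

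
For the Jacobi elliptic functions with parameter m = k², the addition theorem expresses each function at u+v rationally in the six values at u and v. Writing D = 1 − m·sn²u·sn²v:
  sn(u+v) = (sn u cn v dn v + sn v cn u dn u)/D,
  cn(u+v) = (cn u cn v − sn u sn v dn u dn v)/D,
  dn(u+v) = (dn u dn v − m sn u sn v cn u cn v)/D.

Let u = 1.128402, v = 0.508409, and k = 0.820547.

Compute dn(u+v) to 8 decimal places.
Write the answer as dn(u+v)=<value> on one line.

dn(u+v)=0.60223651

sn u = 0.8438050240023919, cn u = 0.5366498685999307, dn u = 0.7215314322841007
sn v = 0.4745936307012625, cn v = 0.8802050248083078, dn v = 0.9210575957262217
m = k² = 0.673297379209
D = 1 − m·sn²u·sn²v = 0.8920220821717877
dn(u+v) = (dn u·dn v − m·sn u·sn v·cn u·cn v)/D = 0.5372082652012476/0.8920220821717877 = 0.6022365095416896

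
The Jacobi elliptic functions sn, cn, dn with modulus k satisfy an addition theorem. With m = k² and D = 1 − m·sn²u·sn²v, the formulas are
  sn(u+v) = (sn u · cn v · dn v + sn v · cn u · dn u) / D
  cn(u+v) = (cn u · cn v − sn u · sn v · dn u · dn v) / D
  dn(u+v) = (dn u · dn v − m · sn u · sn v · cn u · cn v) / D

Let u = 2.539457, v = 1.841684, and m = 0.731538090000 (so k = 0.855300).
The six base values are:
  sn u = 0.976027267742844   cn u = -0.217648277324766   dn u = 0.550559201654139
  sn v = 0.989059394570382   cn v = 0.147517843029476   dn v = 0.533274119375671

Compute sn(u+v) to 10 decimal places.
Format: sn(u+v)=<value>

m = k² = 0.73153809
D = 1 − m·sn²u·sn²v = 0.318280697762399
sn(u+v) = (sn u·cn v·dn v + sn v·cn u·dn u)/D = -0.04173569390412221/0.318280697762399 = -0.13112857360668

sn(u+v)=-0.1311285736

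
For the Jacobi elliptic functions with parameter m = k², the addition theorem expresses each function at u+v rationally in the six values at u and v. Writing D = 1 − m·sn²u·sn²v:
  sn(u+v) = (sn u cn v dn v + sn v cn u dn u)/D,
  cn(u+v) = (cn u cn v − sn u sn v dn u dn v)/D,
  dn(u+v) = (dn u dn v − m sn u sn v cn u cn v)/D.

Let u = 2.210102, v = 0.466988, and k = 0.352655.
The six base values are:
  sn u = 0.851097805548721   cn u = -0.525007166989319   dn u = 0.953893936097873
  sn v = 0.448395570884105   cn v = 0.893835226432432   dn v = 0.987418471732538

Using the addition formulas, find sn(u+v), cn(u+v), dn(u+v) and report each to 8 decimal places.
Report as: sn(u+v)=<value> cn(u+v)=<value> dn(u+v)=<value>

sn(u+v)=0.53632719 cn(u+v)=-0.84401016 dn(u+v)=0.98195043

m = k² = 0.124365549025
D = 1 − m·sn²u·sn²v = 0.9818873639276385
sn(u+v) = (sn u·cn v·dn v + sn v·cn u·dn u)/D = 0.5266128939316306/0.9818873639276385 = 0.5363271931977323
cn(u+v) = (cn u·cn v − sn u·sn v·dn u·dn v)/D = -0.8287229062755052/0.9818873639276385 = -0.8440101550554012
dn(u+v) = (dn u·dn v − m·sn u·sn v·cn u·cn v)/D = 0.9641647160115236/0.9818873639276385 = 0.9819504267320208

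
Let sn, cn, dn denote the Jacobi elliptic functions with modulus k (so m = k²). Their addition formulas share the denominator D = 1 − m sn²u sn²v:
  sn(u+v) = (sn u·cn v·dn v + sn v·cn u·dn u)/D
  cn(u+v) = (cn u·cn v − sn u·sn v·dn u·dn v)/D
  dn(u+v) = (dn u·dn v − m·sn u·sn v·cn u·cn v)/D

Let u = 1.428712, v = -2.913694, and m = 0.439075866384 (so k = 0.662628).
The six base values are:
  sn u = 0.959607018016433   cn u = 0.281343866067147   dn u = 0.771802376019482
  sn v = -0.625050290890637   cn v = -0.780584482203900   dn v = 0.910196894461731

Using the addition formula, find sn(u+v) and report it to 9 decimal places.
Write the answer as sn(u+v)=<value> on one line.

sn(u+v)=-0.970874036

m = k² = 0.439075866384
D = 1 − m·sn²u·sn²v = 0.8420366551853058
sn(u+v) = (sn u·cn v·dn v + sn v·cn u·dn u)/D = -0.8175115261260749/0.8420366551853058 = -0.9708740362925962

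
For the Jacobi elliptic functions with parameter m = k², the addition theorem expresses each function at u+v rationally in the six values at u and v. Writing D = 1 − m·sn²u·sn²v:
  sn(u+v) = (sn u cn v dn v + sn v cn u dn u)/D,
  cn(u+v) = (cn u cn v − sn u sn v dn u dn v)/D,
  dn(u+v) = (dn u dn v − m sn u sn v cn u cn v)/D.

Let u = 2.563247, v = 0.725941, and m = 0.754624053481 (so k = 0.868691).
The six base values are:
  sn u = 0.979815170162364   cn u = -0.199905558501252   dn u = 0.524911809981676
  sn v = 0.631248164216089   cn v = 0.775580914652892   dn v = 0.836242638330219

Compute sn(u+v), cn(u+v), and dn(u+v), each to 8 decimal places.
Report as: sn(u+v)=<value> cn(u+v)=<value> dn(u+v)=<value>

m = k² = 0.754624053481
D = 1 − m·sn²u·sn²v = 0.7113183234796585
sn(u+v) = (sn u·cn v·dn v + sn v·cn u·dn u)/D = 0.5692438477751199/0.7113183234796585 = 0.8002659695176522
cn(u+v) = (cn u·cn v − sn u·sn v·dn u·dn v)/D = -0.4265386255523505/0.7113183234796585 = -0.5996452101301003
dn(u+v) = (dn u·dn v − m·sn u·sn v·cn u·cn v)/D = 0.511318361710572/0.7113183234796585 = 0.7188319839833202

sn(u+v)=0.80026597 cn(u+v)=-0.59964521 dn(u+v)=0.71883198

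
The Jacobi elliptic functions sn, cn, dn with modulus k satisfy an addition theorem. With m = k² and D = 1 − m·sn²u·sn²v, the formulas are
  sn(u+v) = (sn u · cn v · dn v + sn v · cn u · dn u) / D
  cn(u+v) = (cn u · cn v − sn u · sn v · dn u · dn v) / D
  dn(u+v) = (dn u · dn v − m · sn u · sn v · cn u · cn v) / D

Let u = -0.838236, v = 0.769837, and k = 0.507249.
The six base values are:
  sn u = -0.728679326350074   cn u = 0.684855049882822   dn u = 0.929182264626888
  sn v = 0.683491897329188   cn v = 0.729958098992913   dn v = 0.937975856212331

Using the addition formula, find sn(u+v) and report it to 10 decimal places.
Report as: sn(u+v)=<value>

sn(u+v)=-0.0683320022

m = k² = 0.257301548001
D = 1 − m·sn²u·sn²v = 0.9361762913746435
sn(u+v) = (sn u·cn v·dn v + sn v·cn u·dn u)/D = -0.06397080041022102/0.9361762913746435 = -0.06833200220899515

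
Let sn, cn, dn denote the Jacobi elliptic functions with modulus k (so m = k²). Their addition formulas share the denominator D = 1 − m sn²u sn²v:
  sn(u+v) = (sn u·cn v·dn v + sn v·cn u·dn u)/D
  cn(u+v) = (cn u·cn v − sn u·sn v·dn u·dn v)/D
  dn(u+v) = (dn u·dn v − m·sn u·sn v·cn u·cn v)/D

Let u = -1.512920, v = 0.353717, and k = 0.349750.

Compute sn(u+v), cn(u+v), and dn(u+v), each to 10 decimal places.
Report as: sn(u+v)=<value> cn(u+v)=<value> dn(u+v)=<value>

sn(u+v)=-0.9065246419 cn(u+v)=0.4221529031 dn(u+v)=0.9484064861

sn u = -0.9947375351018213, cn u = 0.1024560210995571, dn u = 0.9375281396211674
sn v = 0.3455620368227233, cn v = 0.9383959072304881, dn v = 0.9926695232928758
m = k² = 0.1223250625
D = 1 − m·sn²u·sn²v = 0.985546117887965
sn(u+v) = (sn u·cn v·dn v + sn v·cn u·dn u)/D = -0.8934218416235569/0.985546117887965 = -0.906524641929663
cn(u+v) = (cn u·cn v − sn u·sn v·dn u·dn v)/D = 0.4160511547802874/0.985546117887965 = 0.4221529030745807
dn(u+v) = (dn u·dn v − m·sn u·sn v·cn u·cn v)/D = 0.9346983305487334/0.985546117887965 = 0.9484064860930111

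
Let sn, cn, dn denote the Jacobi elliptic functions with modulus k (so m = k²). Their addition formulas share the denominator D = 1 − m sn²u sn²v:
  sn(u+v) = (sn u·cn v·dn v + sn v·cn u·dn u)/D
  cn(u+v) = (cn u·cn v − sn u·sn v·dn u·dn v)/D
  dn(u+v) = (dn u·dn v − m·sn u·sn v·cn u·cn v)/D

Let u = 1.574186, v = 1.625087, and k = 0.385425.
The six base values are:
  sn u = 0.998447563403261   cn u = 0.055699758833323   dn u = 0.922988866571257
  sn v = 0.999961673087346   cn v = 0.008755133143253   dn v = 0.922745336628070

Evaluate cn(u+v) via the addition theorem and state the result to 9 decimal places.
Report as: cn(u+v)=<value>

cn(u+v)=-0.997560143

m = k² = 0.148552430625
D = 1 − m·sn²u·sn²v = 0.851919799380925
cn(u+v) = (cn u·cn v − sn u·sn v·dn u·dn v)/D = -0.8498412369513066/0.851919799380925 = -0.9975601430661326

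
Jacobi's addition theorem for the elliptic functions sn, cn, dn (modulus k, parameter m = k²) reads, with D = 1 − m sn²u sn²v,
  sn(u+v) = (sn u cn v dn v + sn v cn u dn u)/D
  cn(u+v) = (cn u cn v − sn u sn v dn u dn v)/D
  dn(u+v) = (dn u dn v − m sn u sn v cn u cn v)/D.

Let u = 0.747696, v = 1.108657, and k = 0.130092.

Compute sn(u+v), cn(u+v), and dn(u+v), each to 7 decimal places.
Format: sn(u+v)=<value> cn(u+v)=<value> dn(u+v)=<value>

sn u = 0.6791781090495093, cn u = 0.733973498287188, dn u = 0.9960889925775801
sn v = 0.8937582778031497, cn v = 0.4485489280539503, dn v = 0.9932175494981548
m = k² = 0.016923928464
D = 1 − m·sn²u·sn²v = 0.9937639628427797
sn(u+v) = (sn u·cn v·dn v + sn v·cn u·dn u)/D = 0.9560076646643894/0.9937639628427797 = 0.9620067746566459
cn(u+v) = (cn u·cn v − sn u·sn v·dn u·dn v)/D = -0.2713229790267053/0.9937639628427797 = -0.2730255766676764
dn(u+v) = (dn u·dn v − m·sn u·sn v·cn u·cn v)/D = 0.9859509005735944/0.9937639628427797 = 0.9921379094419613

sn(u+v)=0.9620068 cn(u+v)=-0.2730256 dn(u+v)=0.9921379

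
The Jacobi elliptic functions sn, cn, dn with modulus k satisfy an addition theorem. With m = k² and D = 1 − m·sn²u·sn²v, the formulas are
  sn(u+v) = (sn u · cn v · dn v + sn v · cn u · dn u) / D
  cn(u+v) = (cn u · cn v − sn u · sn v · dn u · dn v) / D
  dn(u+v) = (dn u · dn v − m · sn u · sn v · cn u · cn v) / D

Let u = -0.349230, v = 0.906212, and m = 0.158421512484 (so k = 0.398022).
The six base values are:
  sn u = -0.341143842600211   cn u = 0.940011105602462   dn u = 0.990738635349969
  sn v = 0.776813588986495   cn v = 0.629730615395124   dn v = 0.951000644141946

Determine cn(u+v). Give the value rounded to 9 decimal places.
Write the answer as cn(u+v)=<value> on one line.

cn(u+v)=0.851108896

m = k² = 0.158421512484
D = 1 − m·sn²u·sn²v = 0.988874414961489
cn(u+v) = (cn u·cn v − sn u·sn v·dn u·dn v)/D = 0.8416398120250078/0.988874414961489 = 0.8511088964292648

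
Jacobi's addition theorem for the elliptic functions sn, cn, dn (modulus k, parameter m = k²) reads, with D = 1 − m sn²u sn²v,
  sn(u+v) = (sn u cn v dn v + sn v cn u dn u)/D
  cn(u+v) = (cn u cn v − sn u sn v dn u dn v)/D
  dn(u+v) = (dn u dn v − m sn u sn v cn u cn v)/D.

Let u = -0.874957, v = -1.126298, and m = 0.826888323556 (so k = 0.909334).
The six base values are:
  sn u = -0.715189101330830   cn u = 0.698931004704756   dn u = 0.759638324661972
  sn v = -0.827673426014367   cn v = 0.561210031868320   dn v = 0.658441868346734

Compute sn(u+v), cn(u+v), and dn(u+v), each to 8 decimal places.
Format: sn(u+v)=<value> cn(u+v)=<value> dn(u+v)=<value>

sn(u+v)=-0.99079082 cn(u+v)=0.13540147 dn(u+v)=0.43390262

m = k² = 0.826888323556
D = 1 − m·sn²u·sn²v = 0.7102611994687488
sn(u+v) = (sn u·cn v·dn v + sn v·cn u·dn u)/D = -0.7037202738434687/0.7102611994687488 = -0.990790816631723
cn(u+v) = (cn u·cn v − sn u·sn v·dn u·dn v)/D = 0.09617040944312947/0.7102611994687488 = 0.1354014685232161
dn(u+v) = (dn u·dn v − m·sn u·sn v·cn u·cn v)/D = 0.3081841933486782/0.7102611994687488 = 0.433902617205036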